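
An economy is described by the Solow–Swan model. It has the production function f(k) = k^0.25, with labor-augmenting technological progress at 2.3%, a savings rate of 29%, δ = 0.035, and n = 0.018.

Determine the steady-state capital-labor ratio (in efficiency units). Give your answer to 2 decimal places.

Steady state requires s·f(k) = (n + g + δ)·k, i.e. s·k^α = (n + g + δ)·k.
Rearranging, k^(1−α) = s / (n + g + δ).
k^0.75 = 0.29 / (0.018 + 0.023 + 0.035) = 0.29 / 0.076 = 3.8158
k* = 3.8158^(1/0.75) ≈ 5.9628

k* = 5.96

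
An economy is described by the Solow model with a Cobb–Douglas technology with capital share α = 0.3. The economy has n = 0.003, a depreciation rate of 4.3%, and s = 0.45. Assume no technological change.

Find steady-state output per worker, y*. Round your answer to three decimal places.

Steady state requires s·f(k) = (n + δ)·k, i.e. s·k^α = (n + δ)·k.
Rearranging, k^(1−α) = s / (n + δ).
k^0.7 = 0.45 / (0.003 + 0.043) = 0.45 / 0.046 = 9.7826
k* = 9.7826^(1/0.7) ≈ 25.9977
y* = (k*)^α = 25.9977^0.3 ≈ 2.6575

y* ≈ 2.658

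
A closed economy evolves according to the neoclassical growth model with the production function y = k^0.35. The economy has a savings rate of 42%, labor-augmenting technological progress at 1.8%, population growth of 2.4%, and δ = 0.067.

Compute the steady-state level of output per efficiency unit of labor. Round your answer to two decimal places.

Steady state requires s·f(k) = (n + g + δ)·k, i.e. s·k^α = (n + g + δ)·k.
Rearranging, k^(1−α) = s / (n + g + δ).
k^0.65 = 0.42 / (0.024 + 0.018 + 0.067) = 0.42 / 0.109 = 3.8532
k* = 3.8532^(1/0.65) ≈ 7.9664
y* = (k*)^α = 7.9664^0.35 ≈ 2.0675

y* ≈ 2.07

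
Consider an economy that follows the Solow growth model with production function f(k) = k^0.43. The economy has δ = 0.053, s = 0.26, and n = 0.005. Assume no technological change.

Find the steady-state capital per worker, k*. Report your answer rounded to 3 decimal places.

Steady state requires s·f(k) = (n + δ)·k, i.e. s·k^α = (n + δ)·k.
Rearranging, k^(1−α) = s / (n + δ).
k^0.57 = 0.26 / (0.005 + 0.053) = 0.26 / 0.058 = 4.4828
k* = 4.4828^(1/0.57) ≈ 13.9017

k* = 13.902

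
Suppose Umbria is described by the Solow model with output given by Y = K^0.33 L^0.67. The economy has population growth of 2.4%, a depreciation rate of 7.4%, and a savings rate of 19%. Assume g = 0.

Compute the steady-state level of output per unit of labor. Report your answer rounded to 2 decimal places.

Steady state requires s·f(k) = (n + δ)·k, i.e. s·k^α = (n + δ)·k.
Rearranging, k^(1−α) = s / (n + δ).
k^0.67 = 0.19 / (0.024 + 0.074) = 0.19 / 0.098 = 1.9388
k* = 1.9388^(1/0.67) ≈ 2.6863
y* = (k*)^α = 2.6863^0.33 ≈ 1.3855

y* = 1.39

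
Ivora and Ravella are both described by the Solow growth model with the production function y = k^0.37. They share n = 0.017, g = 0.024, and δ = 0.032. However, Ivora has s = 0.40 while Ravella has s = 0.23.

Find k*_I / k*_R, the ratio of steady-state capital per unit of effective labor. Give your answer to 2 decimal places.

k*_I / k*_R ≈ 2.41

Steady-state k* = [s/(n + g + δ)]^(1/(1−α)), so the ratio is [ (s_I/(n + g + δ)_I) / (s_R/(n + g + δ)_R) ]^1.5873.
s_I/(n + g + δ)_I = 0.40/0.073 = 5.4795; s_R/(n + g + δ)_R = 0.23/0.073 = 3.1507.
Ratio = (5.4795/3.1507)^1.5873 = 1.7391^1.5873 ≈ 2.4070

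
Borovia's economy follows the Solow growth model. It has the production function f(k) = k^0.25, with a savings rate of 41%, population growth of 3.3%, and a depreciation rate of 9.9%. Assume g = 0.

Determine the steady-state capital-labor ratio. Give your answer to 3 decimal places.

k* = 4.532

At the steady state, Δk = 0, so s·k^α = (n + δ)·k.
Rearranging, k^(1−α) = s / (n + δ).
k^0.75 = 0.41 / (0.033 + 0.099) = 0.41 / 0.132 = 3.1061
k* = 3.1061^(1/0.75) ≈ 4.5320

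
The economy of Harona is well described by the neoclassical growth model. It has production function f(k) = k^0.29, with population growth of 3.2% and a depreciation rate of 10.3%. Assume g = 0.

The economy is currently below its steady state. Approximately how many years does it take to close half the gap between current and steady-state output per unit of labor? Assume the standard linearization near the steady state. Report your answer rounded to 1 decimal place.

t_½ ≈ 7.2 years

Near the steady state the convergence rate is λ = (1 − α)(n + δ).
λ = (1 − 0.29) × 0.135 = 0.71 × 0.135 = 0.09585
Half-life = ln 2 / λ = 0.6931 / 0.09585 ≈ 7.23 years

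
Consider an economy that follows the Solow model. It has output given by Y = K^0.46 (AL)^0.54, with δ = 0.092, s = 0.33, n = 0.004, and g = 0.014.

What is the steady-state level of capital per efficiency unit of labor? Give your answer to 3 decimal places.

Steady state requires s·f(k) = (n + g + δ)·k, i.e. s·k^α = (n + g + δ)·k.
Dividing both sides by k: k^(1−α) = s / (n + g + δ).
k^0.54 = 0.33 / (0.004 + 0.014 + 0.092) = 0.33 / 0.110 = 3.0000
k* = 3.0000^(1/0.54) ≈ 7.6482

k* ≈ 7.648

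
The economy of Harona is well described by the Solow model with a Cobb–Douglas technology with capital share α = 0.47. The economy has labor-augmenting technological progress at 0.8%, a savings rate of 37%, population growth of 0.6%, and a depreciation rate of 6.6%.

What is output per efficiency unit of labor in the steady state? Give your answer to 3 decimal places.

y* = 3.889

In steady state, investment equals break-even investment: s·k^α = (n + g + δ)·k.
Rearranging, k^(1−α) = s / (n + g + δ).
k^0.53 = 0.37 / (0.006 + 0.008 + 0.066) = 0.37 / 0.080 = 4.6250
k* = 4.6250^(1/0.53) ≈ 17.9857
y* = (k*)^α = 17.9857^0.47 ≈ 3.8888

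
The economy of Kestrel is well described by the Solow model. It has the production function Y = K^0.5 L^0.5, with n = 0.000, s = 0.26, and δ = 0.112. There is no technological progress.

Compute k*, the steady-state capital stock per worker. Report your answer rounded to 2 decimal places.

k* = 5.39

In steady state, investment equals break-even investment: s·k^α = (n + δ)·k.
Dividing both sides by k: k^(1−α) = s / (n + δ).
k^0.5 = 0.26 / (0.000 + 0.112) = 0.26 / 0.112 = 2.3214
k* = 2.3214^(1/0.5) ≈ 5.3889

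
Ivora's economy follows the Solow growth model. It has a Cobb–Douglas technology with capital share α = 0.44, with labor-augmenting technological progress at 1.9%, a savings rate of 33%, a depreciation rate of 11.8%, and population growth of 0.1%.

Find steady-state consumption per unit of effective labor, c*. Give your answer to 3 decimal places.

c* ≈ 1.329

In steady state, investment equals break-even investment: s·k^α = (n + g + δ)·k.
Rearranging, k^(1−α) = s / (n + g + δ).
k^0.56 = 0.33 / (0.001 + 0.019 + 0.118) = 0.33 / 0.138 = 2.3913
k* = 2.3913^(1/0.56) ≈ 4.7439
y* = (k*)^α = 4.7439^0.44 ≈ 1.9838
c* = (1 − s)·y* = (1 − 0.33) × 1.9838 ≈ 1.3291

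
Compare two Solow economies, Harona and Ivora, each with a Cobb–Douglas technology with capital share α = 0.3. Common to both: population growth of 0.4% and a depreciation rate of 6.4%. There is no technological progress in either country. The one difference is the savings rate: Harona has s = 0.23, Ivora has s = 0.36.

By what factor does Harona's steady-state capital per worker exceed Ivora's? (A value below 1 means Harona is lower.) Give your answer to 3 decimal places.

Steady-state k* = [s/(n + δ)]^(1/(1−α)), so the ratio is [ (s_H/(n + δ)_H) / (s_I/(n + δ)_I) ]^1.4286.
s_H/(n + δ)_H = 0.23/0.068 = 3.3824; s_I/(n + δ)_I = 0.36/0.068 = 5.2941.
Ratio = (3.3824/5.2941)^1.4286 = 0.6389^1.4286 ≈ 0.5273

ratio ≈ 0.527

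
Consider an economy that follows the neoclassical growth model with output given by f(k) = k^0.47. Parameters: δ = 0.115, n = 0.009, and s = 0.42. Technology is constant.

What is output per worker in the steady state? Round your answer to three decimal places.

y* = 2.950

Steady state requires s·f(k) = (n + δ)·k, i.e. s·k^α = (n + δ)·k.
Rearranging, k^(1−α) = s / (n + δ).
k^0.53 = 0.42 / (0.009 + 0.115) = 0.42 / 0.124 = 3.3871
k* = 3.3871^(1/0.53) ≈ 9.9925
y* = (k*)^α = 9.9925^0.47 ≈ 2.9502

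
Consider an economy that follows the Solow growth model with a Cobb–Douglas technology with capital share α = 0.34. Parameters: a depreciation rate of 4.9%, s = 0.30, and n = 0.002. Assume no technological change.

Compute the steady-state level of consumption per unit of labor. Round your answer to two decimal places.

Steady state requires s·f(k) = (n + δ)·k, i.e. s·k^α = (n + δ)·k.
Rearranging, k^(1−α) = s / (n + δ).
k^0.66 = 0.30 / (0.002 + 0.049) = 0.30 / 0.051 = 5.8824
k* = 5.8824^(1/0.66) ≈ 14.6552
y* = (k*)^α = 14.6552^0.34 ≈ 2.4914
c* = (1 − s)·y* = (1 − 0.30) × 2.4914 ≈ 1.7440

c* = 1.74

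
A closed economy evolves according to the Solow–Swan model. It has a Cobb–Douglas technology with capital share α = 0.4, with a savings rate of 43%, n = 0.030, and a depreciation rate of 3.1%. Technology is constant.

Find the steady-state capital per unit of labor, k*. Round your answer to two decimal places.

k* ≈ 25.92

At the steady state, Δk = 0, so s·k^α = (n + δ)·k.
Dividing both sides by k: k^(1−α) = s / (n + δ).
k^0.6 = 0.43 / (0.030 + 0.031) = 0.43 / 0.061 = 7.0492
k* = 7.0492^(1/0.6) ≈ 25.9159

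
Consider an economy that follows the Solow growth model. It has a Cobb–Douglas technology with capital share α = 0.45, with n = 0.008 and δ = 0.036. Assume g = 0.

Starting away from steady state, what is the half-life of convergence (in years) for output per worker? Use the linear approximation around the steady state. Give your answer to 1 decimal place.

about 28.6 years

Near the steady state the convergence rate is λ = (1 − α)(n + δ).
λ = (1 − 0.45) × 0.044 = 0.55 × 0.044 = 0.0242
Half-life = ln 2 / λ = 0.6931 / 0.0242 ≈ 28.64 years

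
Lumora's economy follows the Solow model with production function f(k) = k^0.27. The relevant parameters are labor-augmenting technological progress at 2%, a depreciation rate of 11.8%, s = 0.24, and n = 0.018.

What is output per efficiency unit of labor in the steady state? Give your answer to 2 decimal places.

In steady state, investment equals break-even investment: s·k^α = (n + g + δ)·k.
Dividing both sides by k: k^(1−α) = s / (n + g + δ).
k^0.73 = 0.24 / (0.018 + 0.020 + 0.118) = 0.24 / 0.156 = 1.5385
k* = 1.5385^(1/0.73) ≈ 1.8043
y* = (k*)^α = 1.8043^0.27 ≈ 1.1727

y* ≈ 1.17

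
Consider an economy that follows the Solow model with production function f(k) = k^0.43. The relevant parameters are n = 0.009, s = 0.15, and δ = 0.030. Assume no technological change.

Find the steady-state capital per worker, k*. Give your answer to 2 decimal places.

In steady state, investment equals break-even investment: s·k^α = (n + δ)·k.
Rearranging, k^(1−α) = s / (n + δ).
k^0.57 = 0.15 / (0.009 + 0.030) = 0.15 / 0.039 = 3.8462
k* = 3.8462^(1/0.57) ≈ 10.6260

k* = 10.63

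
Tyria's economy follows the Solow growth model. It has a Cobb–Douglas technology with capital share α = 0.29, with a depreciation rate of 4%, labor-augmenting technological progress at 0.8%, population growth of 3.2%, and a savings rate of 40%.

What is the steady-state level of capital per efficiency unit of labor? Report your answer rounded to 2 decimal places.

In steady state, investment equals break-even investment: s·k^α = (n + g + δ)·k.
Rearranging, k^(1−α) = s / (n + g + δ).
k^0.71 = 0.40 / (0.032 + 0.008 + 0.040) = 0.40 / 0.080 = 5.0000
k* = 5.0000^(1/0.71) ≈ 9.6486

k* ≈ 9.65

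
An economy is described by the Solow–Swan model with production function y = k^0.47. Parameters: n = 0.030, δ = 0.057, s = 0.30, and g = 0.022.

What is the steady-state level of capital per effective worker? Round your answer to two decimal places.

Steady state requires s·f(k) = (n + g + δ)·k, i.e. s·k^α = (n + g + δ)·k.
Rearranging, k^(1−α) = s / (n + g + δ).
k^0.53 = 0.30 / (0.030 + 0.022 + 0.057) = 0.30 / 0.109 = 2.7523
k* = 2.7523^(1/0.53) ≈ 6.7548

k* ≈ 6.75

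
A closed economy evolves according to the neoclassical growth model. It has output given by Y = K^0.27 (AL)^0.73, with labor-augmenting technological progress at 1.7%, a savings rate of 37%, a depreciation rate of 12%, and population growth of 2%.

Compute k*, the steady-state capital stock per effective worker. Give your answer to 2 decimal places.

k* ≈ 3.24

Steady state requires s·f(k) = (n + g + δ)·k, i.e. s·k^α = (n + g + δ)·k.
Rearranging, k^(1−α) = s / (n + g + δ).
k^0.73 = 0.37 / (0.020 + 0.017 + 0.120) = 0.37 / 0.157 = 2.3567
k* = 2.3567^(1/0.73) ≈ 3.2360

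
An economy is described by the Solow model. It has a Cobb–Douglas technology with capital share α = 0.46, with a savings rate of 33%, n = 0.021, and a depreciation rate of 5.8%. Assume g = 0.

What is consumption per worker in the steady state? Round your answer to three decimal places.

Steady state requires s·f(k) = (n + δ)·k, i.e. s·k^α = (n + δ)·k.
Rearranging, k^(1−α) = s / (n + δ).
k^0.54 = 0.33 / (0.021 + 0.058) = 0.33 / 0.079 = 4.1772
k* = 4.1772^(1/0.54) ≈ 14.1185
y* = (k*)^α = 14.1185^0.46 ≈ 3.3799
c* = (1 − s)·y* = (1 − 0.33) × 3.3799 ≈ 2.2645

c* ≈ 2.265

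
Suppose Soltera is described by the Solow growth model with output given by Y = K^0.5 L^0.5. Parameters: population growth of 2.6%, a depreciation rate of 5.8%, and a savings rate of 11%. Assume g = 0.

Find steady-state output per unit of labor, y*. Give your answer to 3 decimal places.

y* ≈ 1.310

At the steady state, Δk = 0, so s·k^α = (n + δ)·k.
Dividing both sides by k: k^(1−α) = s / (n + δ).
k^0.5 = 0.11 / (0.026 + 0.058) = 0.11 / 0.084 = 1.3095
k* = 1.3095^(1/0.5) ≈ 1.7148
y* = (k*)^α = 1.7148^0.5 ≈ 1.3095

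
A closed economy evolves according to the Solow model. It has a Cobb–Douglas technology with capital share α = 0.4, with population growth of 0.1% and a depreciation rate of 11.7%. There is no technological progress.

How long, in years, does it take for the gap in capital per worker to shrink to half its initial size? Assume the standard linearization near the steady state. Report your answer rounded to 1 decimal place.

half-life ≈ 9.8 years

Near the steady state the convergence rate is λ = (1 − α)(n + δ).
λ = (1 − 0.4) × 0.118 = 0.6 × 0.118 = 0.0708
Half-life = ln 2 / λ = 0.6931 / 0.0708 ≈ 9.79 years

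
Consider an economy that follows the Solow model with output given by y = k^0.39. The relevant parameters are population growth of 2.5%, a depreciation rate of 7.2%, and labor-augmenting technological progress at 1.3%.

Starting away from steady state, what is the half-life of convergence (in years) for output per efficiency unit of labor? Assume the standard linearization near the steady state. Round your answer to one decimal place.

Near the steady state the convergence rate is λ = (1 − α)(n + g + δ).
λ = (1 − 0.39) × 0.110 = 0.61 × 0.110 = 0.0671
Half-life = ln 2 / λ = 0.6931 / 0.0671 ≈ 10.33 years

about 10.3 years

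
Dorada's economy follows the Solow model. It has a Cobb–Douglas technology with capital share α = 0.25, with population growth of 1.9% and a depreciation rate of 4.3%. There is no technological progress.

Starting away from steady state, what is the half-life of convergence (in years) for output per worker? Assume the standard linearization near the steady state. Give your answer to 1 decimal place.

half-life ≈ 14.9 years

Near the steady state the convergence rate is λ = (1 − α)(n + δ).
λ = (1 − 0.25) × 0.062 = 0.75 × 0.062 = 0.0465
Half-life = ln 2 / λ = 0.6931 / 0.0465 ≈ 14.91 years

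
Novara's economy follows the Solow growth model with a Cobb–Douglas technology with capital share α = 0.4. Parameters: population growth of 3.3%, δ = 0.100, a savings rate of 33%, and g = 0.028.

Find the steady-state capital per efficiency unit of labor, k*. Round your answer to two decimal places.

Steady state requires s·f(k) = (n + g + δ)·k, i.e. s·k^α = (n + g + δ)·k.
Dividing both sides by k: k^(1−α) = s / (n + g + δ).
k^0.6 = 0.33 / (0.033 + 0.028 + 0.100) = 0.33 / 0.161 = 2.0497
k* = 2.0497^(1/0.6) ≈ 3.3074

k* ≈ 3.31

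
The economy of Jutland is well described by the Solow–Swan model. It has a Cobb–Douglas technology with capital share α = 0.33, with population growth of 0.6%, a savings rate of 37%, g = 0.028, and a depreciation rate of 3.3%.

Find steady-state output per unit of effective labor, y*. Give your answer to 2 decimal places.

At the steady state, Δk = 0, so s·k^α = (n + g + δ)·k.
Rearranging, k^(1−α) = s / (n + g + δ).
k^0.67 = 0.37 / (0.006 + 0.028 + 0.033) = 0.37 / 0.067 = 5.5224
k* = 5.5224^(1/0.67) ≈ 12.8131
y* = (k*)^α = 12.8131^0.33 ≈ 2.3202

y* = 2.32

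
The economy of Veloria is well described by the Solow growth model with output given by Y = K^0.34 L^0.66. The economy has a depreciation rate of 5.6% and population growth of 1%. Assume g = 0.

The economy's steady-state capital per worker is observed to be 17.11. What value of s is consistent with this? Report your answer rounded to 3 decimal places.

In steady state, investment equals break-even investment: s·k^α = (n + δ)·k.
So s / (n + δ) = (k*)^(1−α) = 17.11^0.66 = 6.5155.
Therefore s = 6.5155 × (n + δ) = 6.5155 × 0.066 = 0.4300.

s ≈ 0.430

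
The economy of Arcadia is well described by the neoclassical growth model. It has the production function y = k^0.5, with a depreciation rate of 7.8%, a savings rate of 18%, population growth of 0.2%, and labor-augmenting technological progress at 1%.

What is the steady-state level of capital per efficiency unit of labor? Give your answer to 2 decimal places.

k* = 4.00

Steady state requires s·f(k) = (n + g + δ)·k, i.e. s·k^α = (n + g + δ)·k.
Rearranging, k^(1−α) = s / (n + g + δ).
k^0.5 = 0.18 / (0.002 + 0.010 + 0.078) = 0.18 / 0.090 = 2.0000
k* = 2.0000^(1/0.5) ≈ 4.0000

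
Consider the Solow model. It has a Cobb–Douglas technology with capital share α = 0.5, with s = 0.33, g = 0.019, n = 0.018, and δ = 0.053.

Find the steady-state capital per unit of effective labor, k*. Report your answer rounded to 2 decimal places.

In steady state, investment equals break-even investment: s·k^α = (n + g + δ)·k.
Dividing both sides by k: k^(1−α) = s / (n + g + δ).
k^0.5 = 0.33 / (0.018 + 0.019 + 0.053) = 0.33 / 0.090 = 3.6667
k* = 3.6667^(1/0.5) ≈ 13.4447

k* ≈ 13.44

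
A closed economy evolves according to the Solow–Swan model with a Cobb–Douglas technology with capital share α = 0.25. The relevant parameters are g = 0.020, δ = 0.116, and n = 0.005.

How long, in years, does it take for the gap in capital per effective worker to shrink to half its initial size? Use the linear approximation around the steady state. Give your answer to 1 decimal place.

t_½ ≈ 6.6 years

Near the steady state the convergence rate is λ = (1 − α)(n + g + δ).
λ = (1 − 0.25) × 0.141 = 0.75 × 0.141 = 0.10575
Half-life = ln 2 / λ = 0.6931 / 0.10575 ≈ 6.55 years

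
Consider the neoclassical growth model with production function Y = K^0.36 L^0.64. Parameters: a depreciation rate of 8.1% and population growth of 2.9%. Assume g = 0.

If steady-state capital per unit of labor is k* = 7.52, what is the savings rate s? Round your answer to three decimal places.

s ≈ 0.400

In steady state, investment equals break-even investment: s·k^α = (n + δ)·k.
So s / (n + δ) = (k*)^(1−α) = 7.52^0.64 = 3.6373.
Therefore s = 3.6373 × (n + δ) = 3.6373 × 0.110 = 0.4001.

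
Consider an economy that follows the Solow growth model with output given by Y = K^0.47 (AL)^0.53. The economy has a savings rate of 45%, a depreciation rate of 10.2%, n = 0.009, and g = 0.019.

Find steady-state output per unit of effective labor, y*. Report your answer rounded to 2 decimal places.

y* = 3.01

Steady state requires s·f(k) = (n + g + δ)·k, i.e. s·k^α = (n + g + δ)·k.
Dividing both sides by k: k^(1−α) = s / (n + g + δ).
k^0.53 = 0.45 / (0.009 + 0.019 + 0.102) = 0.45 / 0.130 = 3.4615
k* = 3.4615^(1/0.53) ≈ 10.4107
y* = (k*)^α = 10.4107^0.47 ≈ 3.0076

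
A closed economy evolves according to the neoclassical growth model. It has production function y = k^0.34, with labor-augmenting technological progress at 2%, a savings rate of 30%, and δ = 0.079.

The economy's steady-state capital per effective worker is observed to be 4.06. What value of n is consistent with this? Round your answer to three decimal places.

Steady state requires s·f(k) = (n + g + δ)·k, i.e. s·k^α = (n + g + δ)·k.
So s / (n + g + δ) = (k*)^(1−α) = 4.06^0.66 = 2.5213.
Therefore n + g + δ = s / 2.5213 = 0.30 / 2.5213 = 0.1190, so n = 0.1190 − 0.099 = 0.0200.

n ≈ 0.020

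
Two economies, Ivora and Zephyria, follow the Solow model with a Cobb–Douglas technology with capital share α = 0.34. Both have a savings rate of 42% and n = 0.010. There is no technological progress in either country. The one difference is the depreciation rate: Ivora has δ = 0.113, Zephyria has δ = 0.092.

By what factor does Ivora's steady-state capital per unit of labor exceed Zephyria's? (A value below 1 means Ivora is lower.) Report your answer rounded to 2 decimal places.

ratio ≈ 0.75

Steady-state k* = [s/(n + δ)]^(1/(1−α)), so the ratio is [ (s_I/(n + δ)_I) / (s_Z/(n + δ)_Z) ]^1.5152.
s_I/(n + δ)_I = 0.42/0.123 = 3.4146; s_Z/(n + δ)_Z = 0.42/0.102 = 4.1176.
Ratio = (3.4146/4.1176)^1.5152 = 0.8293^1.5152 ≈ 0.7531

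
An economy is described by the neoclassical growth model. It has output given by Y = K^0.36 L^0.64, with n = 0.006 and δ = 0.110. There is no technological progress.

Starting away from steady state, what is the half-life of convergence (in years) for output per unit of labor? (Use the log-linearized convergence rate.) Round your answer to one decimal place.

Near the steady state the convergence rate is λ = (1 − α)(n + δ).
λ = (1 − 0.36) × 0.116 = 0.64 × 0.116 = 0.07424
Half-life = ln 2 / λ = 0.6931 / 0.07424 ≈ 9.34 years

about 9.3 years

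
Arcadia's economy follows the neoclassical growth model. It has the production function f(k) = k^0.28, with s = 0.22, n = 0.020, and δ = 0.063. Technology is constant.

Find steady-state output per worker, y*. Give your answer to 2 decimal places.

y* = 1.46

At the steady state, Δk = 0, so s·k^α = (n + δ)·k.
Rearranging, k^(1−α) = s / (n + δ).
k^0.72 = 0.22 / (0.020 + 0.063) = 0.22 / 0.083 = 2.6506
k* = 2.6506^(1/0.72) ≈ 3.8724
y* = (k*)^α = 3.8724^0.28 ≈ 1.4609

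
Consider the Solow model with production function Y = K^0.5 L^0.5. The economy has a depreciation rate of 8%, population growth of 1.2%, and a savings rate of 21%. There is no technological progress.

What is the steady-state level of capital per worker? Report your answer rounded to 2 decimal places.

k* ≈ 5.21

Steady state requires s·f(k) = (n + δ)·k, i.e. s·k^α = (n + δ)·k.
Rearranging, k^(1−α) = s / (n + δ).
k^0.5 = 0.21 / (0.012 + 0.080) = 0.21 / 0.092 = 2.2826
k* = 2.2826^(1/0.5) ≈ 5.2103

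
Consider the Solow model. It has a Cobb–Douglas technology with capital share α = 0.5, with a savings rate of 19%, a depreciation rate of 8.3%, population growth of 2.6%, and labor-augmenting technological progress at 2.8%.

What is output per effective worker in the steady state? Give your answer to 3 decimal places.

y* = 1.387

Steady state requires s·f(k) = (n + g + δ)·k, i.e. s·k^α = (n + g + δ)·k.
Rearranging, k^(1−α) = s / (n + g + δ).
k^0.5 = 0.19 / (0.026 + 0.028 + 0.083) = 0.19 / 0.137 = 1.3869
k* = 1.3869^(1/0.5) ≈ 1.9235
y* = (k*)^α = 1.9235^0.5 ≈ 1.3869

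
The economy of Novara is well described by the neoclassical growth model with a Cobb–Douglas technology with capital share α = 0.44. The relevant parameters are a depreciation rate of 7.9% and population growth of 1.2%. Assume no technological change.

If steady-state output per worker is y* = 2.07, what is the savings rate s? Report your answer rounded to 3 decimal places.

s ≈ 0.230

At the steady state, Δk = 0, so s·k^α = (n + δ)·k.
Since y* = [s/(n + δ)]^(α/(1−α)), we have s/(n + δ) = (y*)^((1−α)/α) = 2.07^1.2727 = 2.5243.
Therefore s = 2.5243 × (n + δ) = 2.5243 × 0.091 = 0.2297.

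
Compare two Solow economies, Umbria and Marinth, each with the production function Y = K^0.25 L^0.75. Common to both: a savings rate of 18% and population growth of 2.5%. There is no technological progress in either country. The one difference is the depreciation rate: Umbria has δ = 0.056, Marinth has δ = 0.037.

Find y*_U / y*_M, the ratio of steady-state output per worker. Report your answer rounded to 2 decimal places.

y*_U / y*_M ≈ 0.91

Steady-state y* = [s/(n + δ)]^(α/(1−α)), so the ratio is [ (s_U/(n + δ)_U) / (s_M/(n + δ)_M) ]^0.3333.
s_U/(n + δ)_U = 0.18/0.081 = 2.2222; s_M/(n + δ)_M = 0.18/0.062 = 2.9032.
Ratio = (2.2222/2.9032)^0.3333 = 0.7654^0.3333 ≈ 0.9147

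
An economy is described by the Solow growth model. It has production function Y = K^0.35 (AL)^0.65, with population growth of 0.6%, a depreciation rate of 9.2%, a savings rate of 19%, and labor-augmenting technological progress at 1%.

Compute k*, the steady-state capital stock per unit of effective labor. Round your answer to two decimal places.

In steady state, investment equals break-even investment: s·k^α = (n + g + δ)·k.
Rearranging, k^(1−α) = s / (n + g + δ).
k^0.65 = 0.19 / (0.006 + 0.010 + 0.092) = 0.19 / 0.108 = 1.7593
k* = 1.7593^(1/0.65) ≈ 2.3848

k* = 2.38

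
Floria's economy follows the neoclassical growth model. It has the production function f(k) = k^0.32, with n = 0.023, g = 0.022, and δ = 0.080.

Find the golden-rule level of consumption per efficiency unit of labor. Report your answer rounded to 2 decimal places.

At the golden rule, f'(k) = n + g + δ, so α·k^(α−1) = n + g + δ and k_gold = (α/(n + g + δ))^(1/(1−α)).
k_gold = (0.32/0.125)^(1/0.68) = 2.5600^1.4706 ≈ 3.9844
c_gold = f(k_gold) − (n + g + δ)·k_gold = 1.5564 − 0.125×3.9844 ≈ 1.0584

c_gold ≈ 1.06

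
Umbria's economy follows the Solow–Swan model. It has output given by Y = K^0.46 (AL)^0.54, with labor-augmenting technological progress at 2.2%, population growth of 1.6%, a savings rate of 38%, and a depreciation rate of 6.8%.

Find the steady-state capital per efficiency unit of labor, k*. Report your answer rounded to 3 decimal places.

In steady state, investment equals break-even investment: s·k^α = (n + g + δ)·k.
Dividing both sides by k: k^(1−α) = s / (n + g + δ).
k^0.54 = 0.38 / (0.016 + 0.022 + 0.068) = 0.38 / 0.106 = 3.5849
k* = 3.5849^(1/0.54) ≈ 10.6368

k* = 10.637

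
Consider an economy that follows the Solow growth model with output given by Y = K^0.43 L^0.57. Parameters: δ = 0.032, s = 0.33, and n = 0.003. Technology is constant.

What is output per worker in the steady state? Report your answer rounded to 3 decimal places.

At the steady state, Δk = 0, so s·k^α = (n + δ)·k.
Dividing both sides by k: k^(1−α) = s / (n + δ).
k^0.57 = 0.33 / (0.003 + 0.032) = 0.33 / 0.035 = 9.4286
k* = 9.4286^(1/0.57) ≈ 51.2338
y* = (k*)^α = 51.2338^0.43 ≈ 5.4339

y* = 5.434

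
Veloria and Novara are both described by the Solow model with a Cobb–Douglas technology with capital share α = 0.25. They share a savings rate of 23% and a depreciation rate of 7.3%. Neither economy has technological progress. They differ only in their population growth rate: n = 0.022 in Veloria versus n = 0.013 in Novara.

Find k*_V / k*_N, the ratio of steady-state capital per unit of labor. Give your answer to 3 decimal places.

Steady-state k* = [s/(n + δ)]^(1/(1−α)), so the ratio is [ (s_V/(n + δ)_V) / (s_N/(n + δ)_N) ]^1.3333.
s_V/(n + δ)_V = 0.23/0.095 = 2.4211; s_N/(n + δ)_N = 0.23/0.086 = 2.6744.
Ratio = (2.4211/2.6744)^1.3333 = 0.9053^1.3333 ≈ 0.8758

ratio ≈ 0.876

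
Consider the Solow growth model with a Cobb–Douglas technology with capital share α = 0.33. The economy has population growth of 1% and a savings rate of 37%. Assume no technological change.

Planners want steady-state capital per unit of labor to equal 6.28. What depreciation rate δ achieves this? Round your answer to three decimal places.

At the steady state, Δk = 0, so s·k^α = (n + δ)·k.
So s / (n + δ) = (k*)^(1−α) = 6.28^0.67 = 3.4248.
Therefore n + δ = s / 3.4248 = 0.37 / 3.4248 = 0.1080, so δ = 0.1080 − 0.010 = 0.0980.

δ ≈ 0.098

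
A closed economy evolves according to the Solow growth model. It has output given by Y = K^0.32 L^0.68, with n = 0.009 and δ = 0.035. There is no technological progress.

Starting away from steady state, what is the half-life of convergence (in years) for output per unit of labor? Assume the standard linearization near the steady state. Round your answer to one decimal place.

Near the steady state the convergence rate is λ = (1 − α)(n + δ).
λ = (1 − 0.32) × 0.044 = 0.68 × 0.044 = 0.02992
Half-life = ln 2 / λ = 0.6931 / 0.02992 ≈ 23.17 years

half-life ≈ 23.2 years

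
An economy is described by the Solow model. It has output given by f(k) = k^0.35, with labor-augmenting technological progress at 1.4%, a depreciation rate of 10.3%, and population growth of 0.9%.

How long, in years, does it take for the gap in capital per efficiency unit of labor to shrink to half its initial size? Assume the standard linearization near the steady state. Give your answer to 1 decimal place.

Near the steady state the convergence rate is λ = (1 − α)(n + g + δ).
λ = (1 − 0.35) × 0.126 = 0.65 × 0.126 = 0.0819
Half-life = ln 2 / λ = 0.6931 / 0.0819 ≈ 8.46 years

t_½ ≈ 8.5 years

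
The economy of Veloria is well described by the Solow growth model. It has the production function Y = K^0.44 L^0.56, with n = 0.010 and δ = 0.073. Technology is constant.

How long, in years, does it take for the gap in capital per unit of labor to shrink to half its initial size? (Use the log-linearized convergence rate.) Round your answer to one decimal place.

about 14.9 years

Near the steady state the convergence rate is λ = (1 − α)(n + δ).
λ = (1 − 0.44) × 0.083 = 0.56 × 0.083 = 0.04648
Half-life = ln 2 / λ = 0.6931 / 0.04648 ≈ 14.91 years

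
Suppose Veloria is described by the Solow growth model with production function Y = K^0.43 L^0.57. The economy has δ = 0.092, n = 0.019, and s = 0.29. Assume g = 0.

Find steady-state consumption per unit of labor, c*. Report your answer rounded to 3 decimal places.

c* ≈ 1.465

In steady state, investment equals break-even investment: s·k^α = (n + δ)·k.
Dividing both sides by k: k^(1−α) = s / (n + δ).
k^0.57 = 0.29 / (0.019 + 0.092) = 0.29 / 0.111 = 2.6126
k* = 2.6126^(1/0.57) ≈ 5.3915
y* = (k*)^α = 5.3915^0.43 ≈ 2.0636
c* = (1 − s)·y* = (1 − 0.29) × 2.0636 ≈ 1.4652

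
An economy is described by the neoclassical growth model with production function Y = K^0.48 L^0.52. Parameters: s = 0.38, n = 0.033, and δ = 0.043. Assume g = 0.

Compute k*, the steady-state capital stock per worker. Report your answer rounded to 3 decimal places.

Steady state requires s·f(k) = (n + δ)·k, i.e. s·k^α = (n + δ)·k.
Dividing both sides by k: k^(1−α) = s / (n + δ).
k^0.52 = 0.38 / (0.033 + 0.043) = 0.38 / 0.076 = 5.0000
k* = 5.0000^(1/0.52) ≈ 22.0888

k* = 22.089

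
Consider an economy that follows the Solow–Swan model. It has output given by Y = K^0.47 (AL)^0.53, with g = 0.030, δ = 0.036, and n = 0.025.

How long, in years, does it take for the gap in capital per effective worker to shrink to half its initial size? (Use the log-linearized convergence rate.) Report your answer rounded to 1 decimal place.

Near the steady state the convergence rate is λ = (1 − α)(n + g + δ).
λ = (1 − 0.47) × 0.091 = 0.53 × 0.091 = 0.04823
Half-life = ln 2 / λ = 0.6931 / 0.04823 ≈ 14.37 years

half-life ≈ 14.4 years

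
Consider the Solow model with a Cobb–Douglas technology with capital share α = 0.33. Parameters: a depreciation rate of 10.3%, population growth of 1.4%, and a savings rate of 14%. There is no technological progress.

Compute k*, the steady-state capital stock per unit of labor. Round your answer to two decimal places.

Steady state requires s·f(k) = (n + δ)·k, i.e. s·k^α = (n + δ)·k.
Dividing both sides by k: k^(1−α) = s / (n + δ).
k^0.67 = 0.14 / (0.014 + 0.103) = 0.14 / 0.117 = 1.1966
k* = 1.1966^(1/0.67) ≈ 1.3072

k* ≈ 1.31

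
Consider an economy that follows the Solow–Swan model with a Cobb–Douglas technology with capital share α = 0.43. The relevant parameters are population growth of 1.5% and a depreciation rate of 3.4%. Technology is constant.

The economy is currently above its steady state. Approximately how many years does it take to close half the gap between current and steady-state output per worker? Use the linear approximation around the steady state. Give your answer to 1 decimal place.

Near the steady state the convergence rate is λ = (1 − α)(n + δ).
λ = (1 − 0.43) × 0.049 = 0.57 × 0.049 = 0.02793
Half-life = ln 2 / λ = 0.6931 / 0.02793 ≈ 24.82 years

about 24.8 years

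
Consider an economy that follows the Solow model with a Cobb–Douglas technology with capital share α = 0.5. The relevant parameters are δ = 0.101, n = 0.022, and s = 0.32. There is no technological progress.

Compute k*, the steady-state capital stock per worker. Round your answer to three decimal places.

Steady state requires s·f(k) = (n + δ)·k, i.e. s·k^α = (n + δ)·k.
Rearranging, k^(1−α) = s / (n + δ).
k^0.5 = 0.32 / (0.022 + 0.101) = 0.32 / 0.123 = 2.6016
k* = 2.6016^(1/0.5) ≈ 6.7683

k* = 6.768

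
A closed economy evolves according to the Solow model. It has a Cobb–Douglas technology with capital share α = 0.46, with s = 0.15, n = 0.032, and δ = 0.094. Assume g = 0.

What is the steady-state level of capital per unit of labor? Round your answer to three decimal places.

k* = 1.381

Steady state requires s·f(k) = (n + δ)·k, i.e. s·k^α = (n + δ)·k.
Rearranging, k^(1−α) = s / (n + δ).
k^0.54 = 0.15 / (0.032 + 0.094) = 0.15 / 0.126 = 1.1905
k* = 1.1905^(1/0.54) ≈ 1.3811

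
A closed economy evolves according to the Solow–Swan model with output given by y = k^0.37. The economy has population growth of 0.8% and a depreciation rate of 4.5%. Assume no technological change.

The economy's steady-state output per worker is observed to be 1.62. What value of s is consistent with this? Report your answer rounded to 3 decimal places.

In steady state, investment equals break-even investment: s·k^α = (n + δ)·k.
Since y* = [s/(n + δ)]^(α/(1−α)), we have s/(n + δ) = (y*)^((1−α)/α) = 1.62^1.7027 = 2.2737.
Therefore s = 2.2737 × (n + δ) = 2.2737 × 0.053 = 0.1205.

s ≈ 0.121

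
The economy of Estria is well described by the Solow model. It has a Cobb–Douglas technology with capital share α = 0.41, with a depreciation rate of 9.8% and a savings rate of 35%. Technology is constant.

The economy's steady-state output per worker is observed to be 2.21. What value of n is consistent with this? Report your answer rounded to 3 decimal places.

Steady state requires s·f(k) = (n + δ)·k, i.e. s·k^α = (n + δ)·k.
Since y* = [s/(n + δ)]^(α/(1−α)), we have s/(n + δ) = (y*)^((1−α)/α) = 2.21^1.439 = 3.1303.
Therefore n + δ = s / 3.1303 = 0.35 / 3.1303 = 0.1118, so n = 0.1118 − 0.098 = 0.0138.

n ≈ 0.014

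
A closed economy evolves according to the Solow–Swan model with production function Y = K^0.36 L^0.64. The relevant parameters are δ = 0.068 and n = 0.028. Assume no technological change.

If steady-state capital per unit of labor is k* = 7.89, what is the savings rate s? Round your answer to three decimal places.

At the steady state, Δk = 0, so s·k^α = (n + δ)·k.
So s / (n + δ) = (k*)^(1−α) = 7.89^0.64 = 3.7508.
Therefore s = 3.7508 × (n + δ) = 3.7508 × 0.096 = 0.3601.

s ≈ 0.360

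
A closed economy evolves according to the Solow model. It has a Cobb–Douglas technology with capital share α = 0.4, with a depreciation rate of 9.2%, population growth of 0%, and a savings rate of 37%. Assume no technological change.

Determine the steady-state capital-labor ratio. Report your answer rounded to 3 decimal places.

Steady state requires s·f(k) = (n + δ)·k, i.e. s·k^α = (n + δ)·k.
Rearranging, k^(1−α) = s / (n + δ).
k^0.6 = 0.37 / (0.000 + 0.092) = 0.37 / 0.092 = 4.0217
k* = 4.0217^(1/0.6) ≈ 10.1707

k* = 10.171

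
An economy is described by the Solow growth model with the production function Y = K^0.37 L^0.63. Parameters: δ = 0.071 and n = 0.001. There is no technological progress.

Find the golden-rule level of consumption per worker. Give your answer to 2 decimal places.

c_gold ≈ 1.65

At the golden rule, f'(k) = n + δ, so α·k^(α−1) = n + δ and k_gold = (α/(n + δ))^(1/(1−α)).
k_gold = (0.37/0.072)^(1/0.63) = 5.1389^1.5873 ≈ 13.4389
c_gold = f(k_gold) − (n + δ)·k_gold = 2.6151 − 0.072×13.4389 ≈ 1.6475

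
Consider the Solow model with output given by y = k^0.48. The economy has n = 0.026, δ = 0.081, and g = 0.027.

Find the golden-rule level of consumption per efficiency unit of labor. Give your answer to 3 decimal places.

At the golden rule, f'(k) = n + g + δ, so α·k^(α−1) = n + g + δ and k_gold = (α/(n + g + δ))^(1/(1−α)).
k_gold = (0.48/0.134)^(1/0.52) = 3.5821^1.9231 ≈ 11.6322
c_gold = f(k_gold) − (n + g + δ)·k_gold = 3.2473 − 0.134×11.6322 ≈ 1.6886

c_gold ≈ 1.689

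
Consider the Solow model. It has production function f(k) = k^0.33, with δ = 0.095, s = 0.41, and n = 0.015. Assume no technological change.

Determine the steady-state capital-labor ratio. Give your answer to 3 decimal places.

k* ≈ 7.126

At the steady state, Δk = 0, so s·k^α = (n + δ)·k.
Dividing both sides by k: k^(1−α) = s / (n + δ).
k^0.67 = 0.41 / (0.015 + 0.095) = 0.41 / 0.110 = 3.7273
k* = 3.7273^(1/0.67) ≈ 7.1257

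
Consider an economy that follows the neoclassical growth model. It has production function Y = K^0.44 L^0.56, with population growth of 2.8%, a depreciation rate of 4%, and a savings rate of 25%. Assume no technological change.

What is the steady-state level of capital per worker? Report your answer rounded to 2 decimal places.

Steady state requires s·f(k) = (n + δ)·k, i.e. s·k^α = (n + δ)·k.
Dividing both sides by k: k^(1−α) = s / (n + δ).
k^0.56 = 0.25 / (0.028 + 0.040) = 0.25 / 0.068 = 3.6765
k* = 3.6765^(1/0.56) ≈ 10.2260

k* ≈ 10.23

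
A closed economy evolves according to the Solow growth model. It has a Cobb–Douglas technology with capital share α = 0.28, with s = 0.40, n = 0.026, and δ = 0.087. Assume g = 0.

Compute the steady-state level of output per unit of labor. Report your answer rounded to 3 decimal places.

In steady state, investment equals break-even investment: s·k^α = (n + δ)·k.
Dividing both sides by k: k^(1−α) = s / (n + δ).
k^0.72 = 0.40 / (0.026 + 0.087) = 0.40 / 0.113 = 3.5398
k* = 3.5398^(1/0.72) ≈ 5.7872
y* = (k*)^α = 5.7872^0.28 ≈ 1.6349

y* = 1.635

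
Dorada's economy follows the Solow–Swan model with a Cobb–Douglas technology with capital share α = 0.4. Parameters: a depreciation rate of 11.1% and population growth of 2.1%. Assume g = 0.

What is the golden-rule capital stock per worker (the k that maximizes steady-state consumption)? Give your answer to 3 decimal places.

k_gold ≈ 6.346

The golden rule sets f'(k) = n + δ, i.e. α·k^(α−1) = n + δ.
So k^(1−α) = α / (n + δ) = 0.4 / 0.132 = 3.0303.
k_gold = 3.0303^(1/0.6) ≈ 6.3456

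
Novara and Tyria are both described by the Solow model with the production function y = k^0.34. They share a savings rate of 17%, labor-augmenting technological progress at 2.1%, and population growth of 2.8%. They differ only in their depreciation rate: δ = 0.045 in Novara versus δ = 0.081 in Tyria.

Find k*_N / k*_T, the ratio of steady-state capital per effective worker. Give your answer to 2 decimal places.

Steady-state k* = [s/(n + g + δ)]^(1/(1−α)), so the ratio is [ (s_N/(n + g + δ)_N) / (s_T/(n + g + δ)_T) ]^1.5152.
s_N/(n + g + δ)_N = 0.17/0.094 = 1.8085; s_T/(n + g + δ)_T = 0.17/0.130 = 1.3077.
Ratio = (1.8085/1.3077)^1.5152 = 1.3830^1.5152 ≈ 1.6345

k*_N / k*_T ≈ 1.63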